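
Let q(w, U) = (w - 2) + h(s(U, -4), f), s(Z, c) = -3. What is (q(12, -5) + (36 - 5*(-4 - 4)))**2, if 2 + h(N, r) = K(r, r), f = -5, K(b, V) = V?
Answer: 6241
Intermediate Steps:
h(N, r) = -2 + r
q(w, U) = -9 + w (q(w, U) = (w - 2) + (-2 - 5) = (-2 + w) - 7 = -9 + w)
(q(12, -5) + (36 - 5*(-4 - 4)))**2 = ((-9 + 12) + (36 - 5*(-4 - 4)))**2 = (3 + (36 - 5*(-8)))**2 = (3 + (36 + 40))**2 = (3 + 76)**2 = 79**2 = 6241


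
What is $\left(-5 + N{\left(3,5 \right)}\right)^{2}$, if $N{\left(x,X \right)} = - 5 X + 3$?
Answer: $729$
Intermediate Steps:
$N{\left(x,X \right)} = 3 - 5 X$
$\left(-5 + N{\left(3,5 \right)}\right)^{2} = \left(-5 + \left(3 - 25\right)\right)^{2} = \left(-5 - 22\right)^{2} = \left(-27\right)^{2} = 729$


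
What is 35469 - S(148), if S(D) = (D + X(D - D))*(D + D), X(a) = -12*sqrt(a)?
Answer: -8339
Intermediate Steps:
S(D) = 2*D**2 (S(D) = (D - 12*sqrt(D - D))*(D + D) = (D - 12*sqrt(0))*(2*D) = (D - 12*0)*(2*D) = (D + 0)*(2*D) = D*(2*D) = 2*D**2)
35469 - S(148) = 35469 - 2*148**2 = 35469 - 2*21904 = 35469 - 1*43808 = 35469 - 43808 = -8339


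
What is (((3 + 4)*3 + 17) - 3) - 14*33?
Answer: -427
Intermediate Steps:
(((3 + 4)*3 + 17) - 3) - 14*33 = ((7*3 + 17) - 3) - 462 = ((21 + 17) - 3) - 462 = (38 - 3) - 462 = 35 - 462 = -427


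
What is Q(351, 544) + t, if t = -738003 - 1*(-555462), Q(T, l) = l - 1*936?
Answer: -182933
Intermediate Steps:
Q(T, l) = -936 + l (Q(T, l) = l - 936 = -936 + l)
t = -182541 (t = -738003 + 555462 = -182541)
Q(351, 544) + t = (-936 + 544) - 182541 = -392 - 182541 = -182933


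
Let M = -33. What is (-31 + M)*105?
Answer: -6720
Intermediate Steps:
(-31 + M)*105 = (-31 - 33)*105 = -64*105 = -6720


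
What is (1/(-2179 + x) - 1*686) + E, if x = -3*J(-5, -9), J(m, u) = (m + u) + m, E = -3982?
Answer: -9905497/2122 ≈ -4668.0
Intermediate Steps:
J(m, u) = u + 2*m
x = 57 (x = -3*(-9 + 2*(-5)) = -3*(-9 - 10) = -3*(-19) = 57)
(1/(-2179 + x) - 1*686) + E = (1/(-2179 + 57) - 1*686) - 3982 = (1/(-2122) - 686) - 3982 = (-1/2122 - 686) - 3982 = -1455693/2122 - 3982 = -9905497/2122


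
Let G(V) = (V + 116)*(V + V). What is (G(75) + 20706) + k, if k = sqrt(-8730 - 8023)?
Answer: 49356 + I*sqrt(16753) ≈ 49356.0 + 129.43*I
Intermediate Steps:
k = I*sqrt(16753) (k = sqrt(-16753) = I*sqrt(16753) ≈ 129.43*I)
G(V) = 2*V*(116 + V) (G(V) = (116 + V)*(2*V) = 2*V*(116 + V))
(G(75) + 20706) + k = (2*75*(116 + 75) + 20706) + I*sqrt(16753) = (2*75*191 + 20706) + I*sqrt(16753) = (28650 + 20706) + I*sqrt(16753) = 49356 + I*sqrt(16753)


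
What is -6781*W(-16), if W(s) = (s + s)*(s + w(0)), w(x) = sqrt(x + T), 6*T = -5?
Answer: -3471872 + 108496*I*sqrt(30)/3 ≈ -3.4719e+6 + 1.9809e+5*I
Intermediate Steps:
T = -5/6 (T = (1/6)*(-5) = -5/6 ≈ -0.83333)
w(x) = sqrt(-5/6 + x) (w(x) = sqrt(x - 5/6) = sqrt(-5/6 + x))
W(s) = 2*s*(s + I*sqrt(30)/6) (W(s) = (s + s)*(s + sqrt(-30 + 36*0)/6) = (2*s)*(s + sqrt(-30 + 0)/6) = (2*s)*(s + sqrt(-30)/6) = (2*s)*(s + (I*sqrt(30))/6) = (2*s)*(s + I*sqrt(30)/6) = 2*s*(s + I*sqrt(30)/6))
-6781*W(-16) = -6781*(-16)*(6*(-16) + I*sqrt(30))/3 = -6781*(-16)*(-96 + I*sqrt(30))/3 = -6781*(512 - 16*I*sqrt(30)/3) = -3471872 + 108496*I*sqrt(30)/3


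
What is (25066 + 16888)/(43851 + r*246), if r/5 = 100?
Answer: 41954/166851 ≈ 0.25145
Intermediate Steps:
r = 500 (r = 5*100 = 500)
(25066 + 16888)/(43851 + r*246) = (25066 + 16888)/(43851 + 500*246) = 41954/(43851 + 123000) = 41954/166851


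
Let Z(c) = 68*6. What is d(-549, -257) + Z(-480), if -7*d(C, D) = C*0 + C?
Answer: 3405/7 ≈ 486.43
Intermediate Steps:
d(C, D) = -C/7 (d(C, D) = -(C*0 + C)/7 = -(0 + C)/7 = -C/7)
Z(c) = 408
d(-549, -257) + Z(-480) = -⅐*(-549) + 408 = 549/7 + 408 = 3405/7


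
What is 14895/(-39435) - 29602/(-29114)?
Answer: 24456728/38270353 ≈ 0.63905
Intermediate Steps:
14895/(-39435) - 29602/(-29114) = 14895*(-1/39435) - 29602*(-1/29114) = -993/2629 + 14801/14557 = 24456728/38270353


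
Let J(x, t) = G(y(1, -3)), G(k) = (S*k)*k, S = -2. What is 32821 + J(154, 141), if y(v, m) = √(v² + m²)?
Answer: 32801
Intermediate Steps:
y(v, m) = √(m² + v²)
G(k) = -2*k² (G(k) = (-2*k)*k = -2*k²)
J(x, t) = -20 (J(x, t) = -2*(√((-3)² + 1²))² = -2*(√(9 + 1))² = -2*(√10)² = -2*10 = -20)
32821 + J(154, 141) = 32821 - 20 = 32801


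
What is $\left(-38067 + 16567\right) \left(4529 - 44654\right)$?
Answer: $862687500$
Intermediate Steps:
$\left(-38067 + 16567\right) \left(4529 - 44654\right) = \left(-21500\right) \left(-40125\right) = 862687500$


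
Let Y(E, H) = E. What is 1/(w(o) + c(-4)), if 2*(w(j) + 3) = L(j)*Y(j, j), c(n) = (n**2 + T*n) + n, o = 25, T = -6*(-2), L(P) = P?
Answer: 2/547 ≈ 0.0036563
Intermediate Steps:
T = 12
c(n) = n**2 + 13*n (c(n) = (n**2 + 12*n) + n = n**2 + 13*n)
w(j) = -3 + j**2/2 (w(j) = -3 + (j*j)/2 = -3 + j**2/2)
1/(w(o) + c(-4)) = 1/((-3 + (1/2)*25**2) - 4*(13 - 4)) = 1/((-3 + (1/2)*625) - 4*9) = 1/((-3 + 625/2) - 36) = 1/(619/2 - 36) = 1/(547/2) = 2/547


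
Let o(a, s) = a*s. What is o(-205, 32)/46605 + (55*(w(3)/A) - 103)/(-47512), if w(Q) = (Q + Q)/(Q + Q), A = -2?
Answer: -122238707/885718704 ≈ -0.13801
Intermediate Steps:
w(Q) = 1 (w(Q) = (2*Q)/((2*Q)) = (2*Q)*(1/(2*Q)) = 1)
o(-205, 32)/46605 + (55*(w(3)/A) - 103)/(-47512) = -205*32/46605 + (55*(1/(-2)) - 103)/(-47512) = -6560*1/46605 + (55*(1*(-1/2)) - 103)*(-1/47512) = -1312/9321 + (55*(-1/2) - 103)*(-1/47512) = -1312/9321 + (-55/2 - 103)*(-1/47512) = -1312/9321 - 261/2*(-1/47512) = -1312/9321 + 261/95024 = -122238707/885718704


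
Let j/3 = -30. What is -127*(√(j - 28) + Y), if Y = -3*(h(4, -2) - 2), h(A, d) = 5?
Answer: 1143 - 127*I*√118 ≈ 1143.0 - 1379.6*I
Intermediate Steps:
j = -90 (j = 3*(-30) = -90)
Y = -9 (Y = -3*(5 - 2) = -3*3 = -9)
-127*(√(j - 28) + Y) = -127*(√(-90 - 28) - 9) = -127*(√(-118) - 9) = -127*(I*√118 - 9) = -127*(-9 + I*√118) = 1143 - 127*I*√118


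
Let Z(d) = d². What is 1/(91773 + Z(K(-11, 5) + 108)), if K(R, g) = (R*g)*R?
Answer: 1/600142 ≈ 1.6663e-6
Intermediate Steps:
K(R, g) = g*R²
1/(91773 + Z(K(-11, 5) + 108)) = 1/(91773 + (5*(-11)² + 108)²) = 1/(91773 + (5*121 + 108)²) = 1/(91773 + (605 + 108)²) = 1/(91773 + 713²) = 1/(91773 + 508369) = 1/600142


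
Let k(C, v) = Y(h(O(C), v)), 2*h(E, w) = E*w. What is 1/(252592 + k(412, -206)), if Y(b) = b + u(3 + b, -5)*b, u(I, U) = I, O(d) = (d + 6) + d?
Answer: 1/7308450732 ≈ 1.3683e-10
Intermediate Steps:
O(d) = 6 + 2*d (O(d) = (6 + d) + d = 6 + 2*d)
h(E, w) = E*w/2 (h(E, w) = (E*w)/2 = E*w/2)
Y(b) = b + b*(3 + b) (Y(b) = b + (3 + b)*b = b + b*(3 + b))
k(C, v) = v*(4 + v*(6 + 2*C)/2)*(6 + 2*C)/2 (k(C, v) = ((6 + 2*C)*v/2)*(4 + (6 + 2*C)*v/2) = (v*(6 + 2*C)/2)*(4 + v*(6 + 2*C)/2) = v*(4 + v*(6 + 2*C)/2)*(6 + 2*C)/2)
1/(252592 + k(412, -206)) = 1/(252592 - 206*(3 + 412)*(4 - 206*(3 + 412))) = 1/(252592 - 206*415*(4 - 206*415)) = 1/(252592 - 206*415*(4 - 85490)) = 1/(252592 - 206*415*(-85486)) = 1/(252592 + 7308198140) = 1/7308450732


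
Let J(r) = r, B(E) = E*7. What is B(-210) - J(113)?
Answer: -1583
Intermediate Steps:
B(E) = 7*E
B(-210) - J(113) = 7*(-210) - 1*113 = -1470 - 113 = -1583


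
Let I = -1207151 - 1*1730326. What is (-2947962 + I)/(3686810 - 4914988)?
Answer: 840777/175454 ≈ 4.7920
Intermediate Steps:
I = -2937477 (I = -1207151 - 1730326 = -2937477)
(-2947962 + I)/(3686810 - 4914988) = (-2947962 - 2937477)/(3686810 - 4914988) = -5885439/(-1228178) = -5885439*(-1/1228178) = 840777/175454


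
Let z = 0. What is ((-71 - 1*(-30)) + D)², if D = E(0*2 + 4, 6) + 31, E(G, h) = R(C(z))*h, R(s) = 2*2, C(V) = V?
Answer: 196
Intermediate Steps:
R(s) = 4
E(G, h) = 4*h
D = 55 (D = 4*6 + 31 = 24 + 31 = 55)
((-71 - 1*(-30)) + D)² = ((-71 - 1*(-30)) + 55)² = ((-71 + 30) + 55)² = (-41 + 55)² = 14² = 196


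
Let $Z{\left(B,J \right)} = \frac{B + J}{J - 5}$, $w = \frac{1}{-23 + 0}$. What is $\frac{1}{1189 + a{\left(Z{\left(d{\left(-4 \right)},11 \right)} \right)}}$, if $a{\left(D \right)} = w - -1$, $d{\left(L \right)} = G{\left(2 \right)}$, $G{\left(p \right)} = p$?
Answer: $\frac{23}{27369} \approx 0.00084037$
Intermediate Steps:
$d{\left(L \right)} = 2$
$w = - \frac{1}{23}$ ($w = \frac{1}{-23} = - \frac{1}{23} \approx -0.043478$)
$Z{\left(B,J \right)} = \frac{B + J}{-5 + J}$
$a{\left(D \right)} = \frac{22}{23}$ ($a{\left(D \right)} = - \frac{1}{23} - -1 = - \frac{1}{23} + 1 = \frac{22}{23}$)
$\frac{1}{1189 + a{\left(Z{\left(d{\left(-4 \right)},11 \right)} \right)}} = \frac{1}{1189 + \frac{22}{23}} = \frac{1}{\frac{27369}{23}} = \frac{23}{27369}$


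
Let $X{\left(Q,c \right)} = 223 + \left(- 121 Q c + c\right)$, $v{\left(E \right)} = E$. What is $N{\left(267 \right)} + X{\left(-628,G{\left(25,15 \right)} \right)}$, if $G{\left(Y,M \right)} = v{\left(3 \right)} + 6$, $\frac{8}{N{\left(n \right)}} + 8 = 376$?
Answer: $\frac{31469705}{46} \approx 6.8412 \cdot 10^{5}$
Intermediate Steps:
$N{\left(n \right)} = \frac{1}{46}$ ($N{\left(n \right)} = \frac{8}{-8 + 376} = \frac{8}{368} = 8 \cdot \frac{1}{368} = \frac{1}{46}$)
$G{\left(Y,M \right)} = 9$ ($G{\left(Y,M \right)} = 3 + 6 = 9$)
$X{\left(Q,c \right)} = 223 + c - 121 Q c$ ($X{\left(Q,c \right)} = 223 - \left(- c + 121 Q c\right) = 223 + c - 121 Q c$)
$N{\left(267 \right)} + X{\left(-628,G{\left(25,15 \right)} \right)} = \frac{1}{46} + \left(223 + 9 - \left(-75988\right) 9\right) = \frac{1}{46} + \left(223 + 9 + 683892\right) = \frac{1}{46} + 684124 = \frac{31469705}{46}$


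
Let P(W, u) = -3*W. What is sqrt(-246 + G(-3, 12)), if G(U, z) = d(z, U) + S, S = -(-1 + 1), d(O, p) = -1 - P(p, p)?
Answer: 16*I ≈ 16.0*I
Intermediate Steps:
d(O, p) = -1 + 3*p (d(O, p) = -1 - (-3)*p = -1 + 3*p)
S = 0 (S = -1*0 = 0)
G(U, z) = -1 + 3*U (G(U, z) = (-1 + 3*U) + 0 = -1 + 3*U)
sqrt(-246 + G(-3, 12)) = sqrt(-246 + (-1 + 3*(-3))) = sqrt(-246 + (-1 - 9)) = sqrt(-246 - 10) = sqrt(-256) = 16*I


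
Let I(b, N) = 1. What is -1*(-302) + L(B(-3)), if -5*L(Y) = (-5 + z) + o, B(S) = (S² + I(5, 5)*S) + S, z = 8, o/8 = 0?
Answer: 1507/5 ≈ 301.40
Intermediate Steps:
o = 0 (o = 8*0 = 0)
B(S) = S² + 2*S (B(S) = (S² + 1*S) + S = (S² + S) + S = (S + S²) + S = S² + 2*S)
L(Y) = -⅗ (L(Y) = -((-5 + 8) + 0)/5 = -(3 + 0)/5 = -⅕*3 = -⅗)
-1*(-302) + L(B(-3)) = -1*(-302) - ⅗ = 302 - ⅗ = 1507/5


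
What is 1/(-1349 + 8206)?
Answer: 1/6857 ≈ 0.00014584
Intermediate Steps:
1/(-1349 + 8206) = 1/6857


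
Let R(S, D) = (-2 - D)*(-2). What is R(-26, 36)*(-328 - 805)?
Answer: -86108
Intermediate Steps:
R(S, D) = 4 + 2*D
R(-26, 36)*(-328 - 805) = (4 + 2*36)*(-328 - 805) = (4 + 72)*(-1133) = 76*(-1133) = -86108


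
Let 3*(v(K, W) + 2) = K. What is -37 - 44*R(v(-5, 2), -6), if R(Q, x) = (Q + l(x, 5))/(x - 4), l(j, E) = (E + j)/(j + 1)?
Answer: -3919/75 ≈ -52.253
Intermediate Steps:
l(j, E) = (E + j)/(1 + j)
v(K, W) = -2 + K/3
R(Q, x) = (Q + (5 + x)/(1 + x))/(-4 + x) (R(Q, x) = (Q + (5 + x)/(1 + x))/(x - 4) = (Q + (5 + x)/(1 + x))/(-4 + x))
-37 - 44*R(v(-5, 2), -6) = -37 - 44*(5 - 6 + (-2 + (1/3)*(-5))*(1 - 6))/((1 - 6)*(-4 - 6)) = -37 - 44*(5 - 6 + (-2 - 5/3)*(-5))/((-5)*(-10)) = -37 - (-44)*(-1)*(5 - 6 - 11/3*(-5))/(5*10) = -37 - (-44)*(-1)*(5 - 6 + 55/3)/(5*10) = -37 - (-44)*(-1)*52/(5*10*3) = -37 - 44*26/75 = -37 - 1144/75 = -3919/75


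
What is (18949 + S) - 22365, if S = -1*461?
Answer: -3877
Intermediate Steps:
S = -461
(18949 + S) - 22365 = (18949 - 461) - 22365 = 18488 - 22365 = -3877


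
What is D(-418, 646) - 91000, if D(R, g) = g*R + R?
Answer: -361446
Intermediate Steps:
D(R, g) = R + R*g (D(R, g) = R*g + R = R + R*g)
D(-418, 646) - 91000 = -418*(1 + 646) - 91000 = -418*647 - 91000 = -270446 - 91000 = -361446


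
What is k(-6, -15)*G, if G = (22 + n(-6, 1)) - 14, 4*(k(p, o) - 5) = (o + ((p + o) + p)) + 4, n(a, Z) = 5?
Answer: -117/2 ≈ -58.500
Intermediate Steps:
k(p, o) = 6 + o/2 + p/2 (k(p, o) = 5 + ((o + ((p + o) + p)) + 4)/4 = 5 + ((o + ((o + p) + p)) + 4)/4 = 5 + ((o + (o + 2*p)) + 4)/4 = 5 + ((2*o + 2*p) + 4)/4 = 5 + (4 + 2*o + 2*p)/4 = 5 + (1 + o/2 + p/2) = 6 + o/2 + p/2)
G = 13 (G = (22 + 5) - 14 = 27 - 14 = 13)
k(-6, -15)*G = (6 + (½)*(-15) + (½)*(-6))*13 = (6 - 15/2 - 3)*13 = -9/2*13 = -117/2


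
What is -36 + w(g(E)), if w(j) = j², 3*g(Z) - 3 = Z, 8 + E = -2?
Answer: -275/9 ≈ -30.556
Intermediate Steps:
E = -10 (E = -8 - 2 = -10)
g(Z) = 1 + Z/3
-36 + w(g(E)) = -36 + (1 + (⅓)*(-10))² = -36 + (1 - 10/3)² = -36 + (-7/3)² = -36 + 49/9 = -275/9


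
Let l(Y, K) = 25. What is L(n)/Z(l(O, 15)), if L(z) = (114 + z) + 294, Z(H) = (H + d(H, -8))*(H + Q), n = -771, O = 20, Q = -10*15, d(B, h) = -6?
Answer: 363/2375 ≈ 0.15284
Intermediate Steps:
Q = -150
Z(H) = (-150 + H)*(-6 + H) (Z(H) = (H - 6)*(H - 150) = (-6 + H)*(-150 + H) = (-150 + H)*(-6 + H))
L(z) = 408 + z
L(n)/Z(l(O, 15)) = (408 - 771)/(900 + 25² - 156*25) = -363/(900 + 625 - 3900) = -363/(-2375) = -363*(-1/2375) = 363/2375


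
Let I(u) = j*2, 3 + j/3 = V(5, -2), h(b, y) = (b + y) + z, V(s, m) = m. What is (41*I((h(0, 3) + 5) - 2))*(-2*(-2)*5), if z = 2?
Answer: -24600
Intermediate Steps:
h(b, y) = 2 + b + y (h(b, y) = (b + y) + 2 = 2 + b + y)
j = -15 (j = -9 + 3*(-2) = -9 - 6 = -15)
I(u) = -30 (I(u) = -15*2 = -30)
(41*I((h(0, 3) + 5) - 2))*(-2*(-2)*5) = (41*(-30))*(-2*(-2)*5) = -4920*5 = -1230*20 = -24600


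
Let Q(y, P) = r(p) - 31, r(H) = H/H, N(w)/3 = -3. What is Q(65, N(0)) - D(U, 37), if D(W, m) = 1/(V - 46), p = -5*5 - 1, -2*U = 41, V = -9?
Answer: -1649/55 ≈ -29.982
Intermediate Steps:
U = -41/2 (U = -½*41 = -41/2 ≈ -20.500)
N(w) = -9 (N(w) = 3*(-3) = -9)
p = -26 (p = -25 - 1 = -26)
D(W, m) = -1/55 (D(W, m) = 1/(-9 - 46) = 1/(-55) = -1/55)
r(H) = 1
Q(y, P) = -30 (Q(y, P) = 1 - 31 = -30)
Q(65, N(0)) - D(U, 37) = -30 - 1*(-1/55) = -30 + 1/55 = -1649/55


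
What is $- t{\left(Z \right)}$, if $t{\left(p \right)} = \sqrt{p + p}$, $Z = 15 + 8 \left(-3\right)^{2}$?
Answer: $- \sqrt{174} \approx -13.191$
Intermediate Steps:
$Z = 87$ ($Z = 15 + 8 \cdot 9 = 15 + 72 = 87$)
$t{\left(p \right)} = \sqrt{2} \sqrt{p}$ ($t{\left(p \right)} = \sqrt{2 p} = \sqrt{2} \sqrt{p}$)
$- t{\left(Z \right)} = - \sqrt{2} \sqrt{87} = - \sqrt{174}$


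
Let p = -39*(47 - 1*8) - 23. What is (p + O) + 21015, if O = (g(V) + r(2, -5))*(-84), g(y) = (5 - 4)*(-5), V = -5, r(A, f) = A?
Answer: 19723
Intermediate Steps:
g(y) = -5 (g(y) = 1*(-5) = -5)
p = -1544 (p = -39*(47 - 8) - 23 = -39*39 - 23 = -1521 - 23 = -1544)
O = 252 (O = (-5 + 2)*(-84) = -3*(-84) = 252)
(p + O) + 21015 = (-1544 + 252) + 21015 = -1292 + 21015 = 19723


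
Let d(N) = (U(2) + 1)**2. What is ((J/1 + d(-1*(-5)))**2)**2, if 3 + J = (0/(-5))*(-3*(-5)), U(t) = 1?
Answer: 1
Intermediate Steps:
d(N) = 4 (d(N) = (1 + 1)**2 = 2**2 = 4)
J = -3 (J = -3 + (0/(-5))*(-3*(-5)) = -3 + (0*(-1/5))*15 = -3 + 0*15 = -3 + 0 = -3)
((J/1 + d(-1*(-5)))**2)**2 = ((-3/1 + 4)**2)**2 = ((-3*1 + 4)**2)**2 = ((-3 + 4)**2)**2 = (1**2)**2 = 1**2 = 1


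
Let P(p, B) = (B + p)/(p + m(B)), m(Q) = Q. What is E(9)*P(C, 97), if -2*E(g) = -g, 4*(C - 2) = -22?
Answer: 9/2 ≈ 4.5000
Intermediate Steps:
C = -7/2 (C = 2 + (¼)*(-22) = 2 - 11/2 = -7/2 ≈ -3.5000)
E(g) = g/2 (E(g) = -(-1)*g/2 = g/2)
P(p, B) = 1 (P(p, B) = (B + p)/(p + B) = (B + p)/(B + p) = 1)
E(9)*P(C, 97) = ((½)*9)*1 = (9/2)*1 = 9/2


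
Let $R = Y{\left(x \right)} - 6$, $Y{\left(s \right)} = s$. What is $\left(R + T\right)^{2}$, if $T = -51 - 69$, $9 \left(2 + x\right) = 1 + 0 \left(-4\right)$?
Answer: $\frac{1324801}{81} \approx 16356.0$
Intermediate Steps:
$x = - \frac{17}{9}$ ($x = -2 + \frac{1 + 0 \left(-4\right)}{9} = -2 + \frac{1 + 0}{9} = -2 + \frac{1}{9} \cdot 1 = -2 + \frac{1}{9} = - \frac{17}{9} \approx -1.8889$)
$T = -120$
$R = - \frac{71}{9}$ ($R = - \frac{17}{9} - 6 = - \frac{71}{9} \approx -7.8889$)
$\left(R + T\right)^{2} = \left(- \frac{71}{9} - 120\right)^{2} = \left(- \frac{1151}{9}\right)^{2} = \frac{1324801}{81}$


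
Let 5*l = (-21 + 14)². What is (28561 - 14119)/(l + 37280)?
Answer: 72210/186449 ≈ 0.38729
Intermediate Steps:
l = 49/5 (l = (-21 + 14)²/5 = (⅕)*(-7)² = (⅕)*49 = 49/5 ≈ 9.8000)
(28561 - 14119)/(l + 37280) = (28561 - 14119)/(49/5 + 37280) = 14442/(186449/5) = 14442*(5/186449) = 72210/186449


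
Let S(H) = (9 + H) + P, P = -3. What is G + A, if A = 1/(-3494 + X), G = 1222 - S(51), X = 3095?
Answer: 464834/399 ≈ 1165.0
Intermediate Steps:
S(H) = 6 + H (S(H) = (9 + H) - 3 = 6 + H)
G = 1165 (G = 1222 - (6 + 51) = 1222 - 1*57 = 1222 - 57 = 1165)
A = -1/399 (A = 1/(-3494 + 3095) = 1/(-399) = -1/399 ≈ -0.0025063)
G + A = 1165 - 1/399 = 464834/399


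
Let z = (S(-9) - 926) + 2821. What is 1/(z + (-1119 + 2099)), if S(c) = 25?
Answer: 1/2900 ≈ 0.00034483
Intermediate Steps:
z = 1920 (z = (25 - 926) + 2821 = -901 + 2821 = 1920)
1/(z + (-1119 + 2099)) = 1/(1920 + (-1119 + 2099)) = 1/(1920 + 980) = 1/2900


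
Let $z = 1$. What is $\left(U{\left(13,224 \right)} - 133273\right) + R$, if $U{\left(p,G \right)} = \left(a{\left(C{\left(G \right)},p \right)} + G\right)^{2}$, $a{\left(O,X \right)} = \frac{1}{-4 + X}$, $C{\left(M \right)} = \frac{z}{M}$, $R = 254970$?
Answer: $\frac{13925746}{81} \approx 1.7192 \cdot 10^{5}$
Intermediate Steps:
$C{\left(M \right)} = \frac{1}{M}$ ($C{\left(M \right)} = 1 \frac{1}{M} = \frac{1}{M}$)
$U{\left(p,G \right)} = \left(G + \frac{1}{-4 + p}\right)^{2}$ ($U{\left(p,G \right)} = \left(\frac{1}{-4 + p} + G\right)^{2} = \left(G + \frac{1}{-4 + p}\right)^{2}$)
$\left(U{\left(13,224 \right)} - 133273\right) + R = \left(\left(224 + \frac{1}{-4 + 13}\right)^{2} - 133273\right) + 254970 = \left(\left(224 + \frac{1}{9}\right)^{2} - 133273\right) + 254970 = \left(\left(\frac{2017}{9}\right)^{2} - 133273\right) + 254970 = \left(\frac{4068289}{81} - 133273\right) + 254970 = - \frac{6726824}{81} + 254970 = \frac{13925746}{81}$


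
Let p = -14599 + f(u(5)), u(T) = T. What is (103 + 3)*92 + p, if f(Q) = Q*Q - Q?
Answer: -4827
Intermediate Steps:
f(Q) = Q**2 - Q
p = -14579 (p = -14599 + 5*(-1 + 5) = -14599 + 5*4 = -14599 + 20 = -14579)
(103 + 3)*92 + p = (103 + 3)*92 - 14579 = 106*92 - 14579 = 9752 - 14579 = -4827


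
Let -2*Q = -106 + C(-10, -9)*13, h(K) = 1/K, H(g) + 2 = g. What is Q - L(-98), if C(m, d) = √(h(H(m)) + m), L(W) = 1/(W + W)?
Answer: 10389/196 - 143*I*√3/12 ≈ 53.005 - 20.64*I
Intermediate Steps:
H(g) = -2 + g
L(W) = 1/(2*W)
C(m, d) = √(m + 1/(-2 + m)) (C(m, d) = √(1/(-2 + m) + m) = √(m + 1/(-2 + m)))
Q = 53 - 143*I*√3/12 (Q = -(-106 + √((1 - 10*(-2 - 10))/(-2 - 10))*13)/2 = -(-106 + √((1 - 10*(-12))/(-12))*13)/2 = -(-106 + √(-(1 + 120)/12)*13)/2 = -(-106 + √(-1/12*121)*13)/2 = -(-106 + √(-121/12)*13)/2 = -(-106 + (11*I*√3/6)*13)/2 = -(-106 + 143*I*√3/6)/2 = 53 - 143*I*√3/12 ≈ 53.0 - 20.64*I)
Q - L(-98) = (53 - 143*I*√3/12) - 1/(2*(-98)) = (53 - 143*I*√3/12) - (-1)/(2*98) = (53 - 143*I*√3/12) - 1*(-1/196) = (53 - 143*I*√3/12) + 1/196 = 10389/196 - 143*I*√3/12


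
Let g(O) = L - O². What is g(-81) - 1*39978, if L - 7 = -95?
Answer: -46627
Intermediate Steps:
L = -88 (L = 7 - 95 = -88)
g(O) = -88 - O²
g(-81) - 1*39978 = (-88 - 1*(-81)²) - 1*39978 = (-88 - 1*6561) - 39978 = (-88 - 6561) - 39978 = -6649 - 39978 = -46627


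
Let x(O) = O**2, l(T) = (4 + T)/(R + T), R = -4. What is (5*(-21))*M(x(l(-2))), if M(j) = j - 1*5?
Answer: 1540/3 ≈ 513.33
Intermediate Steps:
l(T) = (4 + T)/(-4 + T)
M(j) = -5 + j (M(j) = j - 5 = -5 + j)
(5*(-21))*M(x(l(-2))) = (5*(-21))*(-5 + ((4 - 2)/(-4 - 2))**2) = -105*(-5 + (2/(-6))**2) = -105*(-5 + (-1/6*2)**2) = -105*(-5 + (-1/3)**2) = -105*(-5 + 1/9) = -105*(-44/9) = 1540/3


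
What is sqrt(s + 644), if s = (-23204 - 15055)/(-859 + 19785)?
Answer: sqrt(229952508710)/18926 ≈ 25.337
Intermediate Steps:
s = -38259/18926 ≈ -2.0215
sqrt(s + 644) = sqrt(-38259/18926 + 644) = sqrt(12150085/18926) = sqrt(229952508710)/18926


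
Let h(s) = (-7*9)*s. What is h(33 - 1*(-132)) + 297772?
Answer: 287377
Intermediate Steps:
h(s) = -63*s
h(33 - 1*(-132)) + 297772 = -63*(33 - 1*(-132)) + 297772 = -63*(33 + 132) + 297772 = -63*165 + 297772 = -10395 + 297772 = 287377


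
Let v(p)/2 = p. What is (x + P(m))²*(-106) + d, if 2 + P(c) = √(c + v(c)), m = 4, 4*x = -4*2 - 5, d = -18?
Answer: -33693/8 + 2226*√3 ≈ -356.08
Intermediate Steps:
v(p) = 2*p
x = -13/4 (x = (-4*2 - 5)/4 = (-8 - 5)/4 = (¼)*(-13) = -13/4 ≈ -3.2500)
P(c) = -2 + √3*√c (P(c) = -2 + √(c + 2*c) = -2 + √(3*c) = -2 + √3*√c)
(x + P(m))²*(-106) + d = (-13/4 + (-2 + √3*√4))²*(-106) - 18 = (-13/4 + (-2 + √3*2))²*(-106) - 18 = (-13/4 + (-2 + 2*√3))²*(-106) - 18 = (-21/4 + 2*√3)²*(-106) - 18 = -106*(-21/4 + 2*√3)² - 18 = -18 - 106*(-21/4 + 2*√3)²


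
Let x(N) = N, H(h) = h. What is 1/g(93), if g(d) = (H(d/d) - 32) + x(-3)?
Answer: -1/34 ≈ -0.029412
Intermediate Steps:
g(d) = -34 (g(d) = (d/d - 32) - 3 = (1 - 32) - 3 = -31 - 3 = -34)
1/g(93) = 1/(-34) = -1/34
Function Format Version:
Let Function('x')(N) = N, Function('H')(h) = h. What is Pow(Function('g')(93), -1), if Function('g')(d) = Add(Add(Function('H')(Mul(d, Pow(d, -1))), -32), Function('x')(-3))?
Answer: Rational(-1, 34) ≈ -0.029412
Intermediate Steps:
Function('g')(d) = -34 (Function('g')(d) = Add(Add(Mul(d, Pow(d, -1)), -32), -3) = Add(Add(1, -32), -3) = Add(-31, -3) = -34)
Pow(Function('g')(93), -1) = Pow(-34, -1) = Rational(-1, 34)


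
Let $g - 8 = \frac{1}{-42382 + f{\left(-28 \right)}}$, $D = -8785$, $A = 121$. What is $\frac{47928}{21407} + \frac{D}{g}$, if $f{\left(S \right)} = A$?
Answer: $- \frac{7931420745459}{7237428409} \approx -1095.9$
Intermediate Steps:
$f{\left(S \right)} = 121$
$g = \frac{338087}{42261}$ ($g = 8 + \frac{1}{-42382 + 121} = 8 + \frac{1}{-42261} = 8 - \frac{1}{42261} = \frac{338087}{42261} \approx 8.0$)
$\frac{47928}{21407} + \frac{D}{g} = \frac{47928}{21407} - \frac{8785}{\frac{338087}{42261}} = 47928 \cdot \frac{1}{21407} - \frac{371262885}{338087} = \frac{47928}{21407} - \frac{371262885}{338087} = - \frac{7931420745459}{7237428409}$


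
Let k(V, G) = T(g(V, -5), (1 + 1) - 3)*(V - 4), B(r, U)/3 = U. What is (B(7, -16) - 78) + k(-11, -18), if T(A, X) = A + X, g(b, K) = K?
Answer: -36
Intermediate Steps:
B(r, U) = 3*U
k(V, G) = 24 - 6*V (k(V, G) = (-5 + ((1 + 1) - 3))*(V - 4) = (-5 + (2 - 3))*(-4 + V) = (-5 - 1)*(-4 + V) = -6*(-4 + V) = 24 - 6*V)
(B(7, -16) - 78) + k(-11, -18) = (3*(-16) - 78) + (24 - 6*(-11)) = (-48 - 78) + (24 + 66) = -126 + 90 = -36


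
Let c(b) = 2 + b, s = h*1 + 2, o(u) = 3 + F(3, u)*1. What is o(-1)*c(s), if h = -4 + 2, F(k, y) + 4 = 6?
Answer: 10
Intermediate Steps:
F(k, y) = 2 (F(k, y) = -4 + 6 = 2)
h = -2
o(u) = 5 (o(u) = 3 + 2*1 = 3 + 2 = 5)
s = 0 (s = -2*1 + 2 = -2 + 2 = 0)
o(-1)*c(s) = 5*(2 + 0) = 5*2 = 10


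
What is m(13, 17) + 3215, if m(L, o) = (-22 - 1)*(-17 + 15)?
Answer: 3261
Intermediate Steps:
m(L, o) = 46 (m(L, o) = -23*(-2) = 46)
m(13, 17) + 3215 = 46 + 3215 = 3261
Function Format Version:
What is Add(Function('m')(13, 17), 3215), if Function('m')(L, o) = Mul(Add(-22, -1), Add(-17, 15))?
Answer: 3261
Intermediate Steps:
Function('m')(L, o) = 46 (Function('m')(L, o) = Mul(-23, -2) = 46)
Add(Function('m')(13, 17), 3215) = Add(46, 3215) = 3261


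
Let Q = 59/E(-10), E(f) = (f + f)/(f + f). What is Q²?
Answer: 3481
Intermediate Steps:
E(f) = 1 (E(f) = (2*f)/((2*f)) = (2*f)*(1/(2*f)) = 1)
Q = 59 (Q = 59/1 = 59*1 = 59)
Q² = 59² = 3481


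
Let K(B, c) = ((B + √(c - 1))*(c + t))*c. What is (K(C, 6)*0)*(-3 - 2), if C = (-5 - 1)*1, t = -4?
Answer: 0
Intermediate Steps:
C = -6 (C = -6*1 = -6)
K(B, c) = c*(-4 + c)*(B + √(-1 + c)) (K(B, c) = ((B + √(c - 1))*(c - 4))*c = ((B + √(-1 + c))*(-4 + c))*c = ((-4 + c)*(B + √(-1 + c)))*c = c*(-4 + c)*(B + √(-1 + c)))
(K(C, 6)*0)*(-3 - 2) = ((6*(-4*(-6) - 4*√(-1 + 6) - 6*6 + 6*√(-1 + 6)))*0)*(-3 - 2) = ((6*(24 - 4*√5 - 36 + 6*√5))*0)*(-5) = ((6*(-12 + 2*√5))*0)*(-5) = ((-72 + 12*√5)*0)*(-5) = 0*(-5) = 0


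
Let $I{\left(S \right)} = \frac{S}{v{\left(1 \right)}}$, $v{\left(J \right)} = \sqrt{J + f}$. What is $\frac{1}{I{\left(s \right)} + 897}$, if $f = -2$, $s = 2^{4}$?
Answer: $\frac{897}{804865} + \frac{16 i}{804865} \approx 0.0011145 + 1.9879 \cdot 10^{-5} i$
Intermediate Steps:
$s = 16$
$v{\left(J \right)} = \sqrt{-2 + J}$ ($v{\left(J \right)} = \sqrt{J - 2} = \sqrt{-2 + J}$)
$I{\left(S \right)} = - i S$ ($I{\left(S \right)} = \frac{S}{\sqrt{-2 + 1}} = \frac{S}{\sqrt{-1}} = \frac{S}{i} = S \left(- i\right) = - i S$)
$\frac{1}{I{\left(s \right)} + 897} = \frac{1}{\left(-1\right) i 16 + 897} = \frac{1}{- 16 i + 897} = \frac{1}{897 - 16 i} = \frac{897 + 16 i}{804865}$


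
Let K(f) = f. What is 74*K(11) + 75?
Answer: 889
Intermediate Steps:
74*K(11) + 75 = 74*11 + 75 = 814 + 75 = 889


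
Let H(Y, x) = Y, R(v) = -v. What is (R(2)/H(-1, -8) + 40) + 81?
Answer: 123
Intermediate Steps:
(R(2)/H(-1, -8) + 40) + 81 = (-1*2/(-1) + 40) + 81 = (-2*(-1) + 40) + 81 = (2 + 40) + 81 = 42 + 81 = 123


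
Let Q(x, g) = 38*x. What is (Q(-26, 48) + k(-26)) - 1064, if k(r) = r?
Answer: -2078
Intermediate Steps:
(Q(-26, 48) + k(-26)) - 1064 = (38*(-26) - 26) - 1064 = (-988 - 26) - 1064 = -1014 - 1064 = -2078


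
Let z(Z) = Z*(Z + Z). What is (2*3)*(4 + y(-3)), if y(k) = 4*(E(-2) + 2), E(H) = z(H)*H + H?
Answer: -360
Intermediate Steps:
z(Z) = 2*Z² (z(Z) = Z*(2*Z) = 2*Z²)
E(H) = H + 2*H³ (E(H) = (2*H²)*H + H = 2*H³ + H = H + 2*H³)
y(k) = -64 (y(k) = 4*((-2 + 2*(-2)³) + 2) = 4*((-2 + 2*(-8)) + 2) = 4*((-2 - 16) + 2) = 4*(-18 + 2) = 4*(-16) = -64)
(2*3)*(4 + y(-3)) = (2*3)*(4 - 64) = 6*(-60) = -360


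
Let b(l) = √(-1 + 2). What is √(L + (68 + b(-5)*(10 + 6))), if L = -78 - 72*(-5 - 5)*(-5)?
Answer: I*√3594 ≈ 59.95*I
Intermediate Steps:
b(l) = 1 (b(l) = √1 = 1)
L = -3678 (L = -78 - (-720)*(-5) = -78 - 72*50 = -78 - 3600 = -3678)
√(L + (68 + b(-5)*(10 + 6))) = √(-3678 + (68 + 1*(10 + 6))) = √(-3678 + (68 + 1*16)) = √(-3678 + (68 + 16)) = √(-3678 + 84) = √(-3594) = I*√3594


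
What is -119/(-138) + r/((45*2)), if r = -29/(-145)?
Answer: 4474/5175 ≈ 0.86454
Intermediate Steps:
r = ⅕ (r = -29*(-1/145) = ⅕ ≈ 0.20000)
-119/(-138) + r/((45*2)) = -119/(-138) + 1/(5*((45*2))) = -119*(-1/138) + (⅕)/90 = 119/138 + (⅕)*(1/90) = 119/138 + 1/450 = 4474/5175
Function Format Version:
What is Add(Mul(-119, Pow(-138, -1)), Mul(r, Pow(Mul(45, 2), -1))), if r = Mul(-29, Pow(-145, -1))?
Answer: Rational(4474, 5175) ≈ 0.86454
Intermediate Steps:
r = Rational(1, 5) (r = Mul(-29, Rational(-1, 145)) = Rational(1, 5) ≈ 0.20000)
Add(Mul(-119, Pow(-138, -1)), Mul(r, Pow(Mul(45, 2), -1))) = Add(Mul(-119, Pow(-138, -1)), Mul(Rational(1, 5), Pow(Mul(45, 2), -1))) = Add(Mul(-119, Rational(-1, 138)), Mul(Rational(1, 5), Pow(90, -1))) = Add(Rational(119, 138), Mul(Rational(1, 5), Rational(1, 90))) = Add(Rational(119, 138), Rational(1, 450)) = Rational(4474, 5175)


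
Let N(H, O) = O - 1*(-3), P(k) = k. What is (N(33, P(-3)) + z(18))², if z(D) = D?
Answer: 324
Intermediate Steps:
N(H, O) = 3 + O (N(H, O) = O + 3 = 3 + O)
(N(33, P(-3)) + z(18))² = ((3 - 3) + 18)² = (0 + 18)² = 18² = 324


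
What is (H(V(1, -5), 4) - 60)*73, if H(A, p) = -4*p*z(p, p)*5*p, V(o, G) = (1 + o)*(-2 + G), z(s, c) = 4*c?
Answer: -378140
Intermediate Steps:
H(A, p) = -80*p**3 (H(A, p) = -4*p*(4*p)*5*p = -4*4*p**2*5*p = -80*p**3)
(H(V(1, -5), 4) - 60)*73 = (-80*4**3 - 60)*73 = (-80*64 - 60)*73 = (-5120 - 60)*73 = -5180*73 = -378140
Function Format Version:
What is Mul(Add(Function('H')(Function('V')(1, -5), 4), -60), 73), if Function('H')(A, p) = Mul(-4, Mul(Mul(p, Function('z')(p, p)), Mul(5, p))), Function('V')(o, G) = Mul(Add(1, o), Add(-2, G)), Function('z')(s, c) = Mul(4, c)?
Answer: -378140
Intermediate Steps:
Function('H')(A, p) = Mul(-80, Pow(p, 3)) (Function('H')(A, p) = Mul(-4, Mul(Mul(p, Mul(4, p)), Mul(5, p))) = Mul(-4, Mul(Mul(4, Pow(p, 2)), Mul(5, p))) = Mul(-4, Mul(20, Pow(p, 3))) = Mul(-80, Pow(p, 3)))
Mul(Add(Function('H')(Function('V')(1, -5), 4), -60), 73) = Mul(Add(Mul(-80, Pow(4, 3)), -60), 73) = Mul(Add(Mul(-80, 64), -60), 73) = Mul(Add(-5120, -60), 73) = Mul(-5180, 73) = -378140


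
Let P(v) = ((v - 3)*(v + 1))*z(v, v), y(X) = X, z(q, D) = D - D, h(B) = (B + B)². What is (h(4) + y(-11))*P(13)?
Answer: 0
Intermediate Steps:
h(B) = 4*B² (h(B) = (2*B)² = 4*B²)
z(q, D) = 0
P(v) = 0 (P(v) = ((v - 3)*(v + 1))*0 = ((-3 + v)*(1 + v))*0 = ((1 + v)*(-3 + v))*0 = 0)
(h(4) + y(-11))*P(13) = (4*4² - 11)*0 = (4*16 - 11)*0 = (64 - 11)*0 = 53*0 = 0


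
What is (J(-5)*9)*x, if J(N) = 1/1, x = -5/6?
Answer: -15/2 ≈ -7.5000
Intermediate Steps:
x = -⅚ (x = -5*⅙ = -⅚ ≈ -0.83333)
J(N) = 1 (J(N) = 1*1 = 1)
(J(-5)*9)*x = (1*9)*(-⅚) = 9*(-⅚) = -15/2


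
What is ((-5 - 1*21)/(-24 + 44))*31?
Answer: -403/10 ≈ -40.300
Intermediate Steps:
((-5 - 1*21)/(-24 + 44))*31 = ((-5 - 21)/20)*31 = ((1/20)*(-26))*31 = -13/10*31 = -403/10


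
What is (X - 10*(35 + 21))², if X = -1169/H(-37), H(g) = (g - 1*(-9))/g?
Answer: 70879561/16 ≈ 4.4300e+6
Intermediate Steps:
H(g) = (9 + g)/g (H(g) = (g + 9)/g = (9 + g)/g)
X = -6179/4 (X = -1169*(-37/(9 - 37)) = -1169/((-1/37*(-28))) = -1169/28/37 = -1169*37/28 = -6179/4 ≈ -1544.8)
(X - 10*(35 + 21))² = (-6179/4 - 10*(35 + 21))² = (-6179/4 - 10*56)² = (-6179/4 - 560)² = (-8419/4)² = 70879561/16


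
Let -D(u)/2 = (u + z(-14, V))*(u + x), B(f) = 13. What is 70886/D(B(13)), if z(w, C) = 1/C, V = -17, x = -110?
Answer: 602531/21340 ≈ 28.235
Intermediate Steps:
D(u) = -2*(-110 + u)*(-1/17 + u) (D(u) = -2*(u + 1/(-17))*(u - 110) = -2*(u - 1/17)*(-110 + u) = -2*(-1/17 + u)*(-110 + u) = -2*(-110 + u)*(-1/17 + u))
70886/D(B(13)) = 70886/(-220/17 - 2*13**2 + (3742/17)*13) = 70886/(-220/17 - 2*169 + 48646/17) = 70886/(-220/17 - 338 + 48646/17) = 70886/(42680/17) = 70886*(17/42680) = 602531/21340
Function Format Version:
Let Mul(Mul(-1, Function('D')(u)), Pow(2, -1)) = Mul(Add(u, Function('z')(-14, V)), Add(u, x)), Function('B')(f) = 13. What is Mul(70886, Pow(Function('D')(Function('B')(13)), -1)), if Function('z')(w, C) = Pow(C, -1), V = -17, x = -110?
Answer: Rational(602531, 21340) ≈ 28.235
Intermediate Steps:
Function('D')(u) = Mul(-2, Add(-110, u), Add(Rational(-1, 17), u)) (Function('D')(u) = Mul(-2, Mul(Add(u, Pow(-17, -1)), Add(u, -110))) = Mul(-2, Mul(Add(u, Rational(-1, 17)), Add(-110, u))) = Mul(-2, Mul(Add(Rational(-1, 17), u), Add(-110, u))) = Mul(-2, Mul(Add(-110, u), Add(Rational(-1, 17), u))) = Mul(-2, Add(-110, u), Add(Rational(-1, 17), u)))
Mul(70886, Pow(Function('D')(Function('B')(13)), -1)) = Mul(70886, Pow(Add(Rational(-220, 17), Mul(-2, Pow(13, 2)), Mul(Rational(3742, 17), 13)), -1)) = Mul(70886, Pow(Add(Rational(-220, 17), Mul(-2, 169), Rational(48646, 17)), -1)) = Mul(70886, Pow(Add(Rational(-220, 17), -338, Rational(48646, 17)), -1)) = Mul(70886, Pow(Rational(42680, 17), -1)) = Mul(70886, Rational(17, 42680)) = Rational(602531, 21340)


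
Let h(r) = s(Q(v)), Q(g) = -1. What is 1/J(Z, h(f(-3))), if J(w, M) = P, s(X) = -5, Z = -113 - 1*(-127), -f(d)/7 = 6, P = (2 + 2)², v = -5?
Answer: 1/16 ≈ 0.062500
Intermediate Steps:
P = 16 (P = 4² = 16)
f(d) = -42 (f(d) = -7*6 = -42)
Z = 14 (Z = -113 + 127 = 14)
h(r) = -5
J(w, M) = 16
1/J(Z, h(f(-3))) = 1/16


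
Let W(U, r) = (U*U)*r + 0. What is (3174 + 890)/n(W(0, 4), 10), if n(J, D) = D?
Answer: 2032/5 ≈ 406.40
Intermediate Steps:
W(U, r) = r*U**2 (W(U, r) = U**2*r + 0 = r*U**2 + 0 = r*U**2)
(3174 + 890)/n(W(0, 4), 10) = (3174 + 890)/10 = 4064*(1/10) = 2032/5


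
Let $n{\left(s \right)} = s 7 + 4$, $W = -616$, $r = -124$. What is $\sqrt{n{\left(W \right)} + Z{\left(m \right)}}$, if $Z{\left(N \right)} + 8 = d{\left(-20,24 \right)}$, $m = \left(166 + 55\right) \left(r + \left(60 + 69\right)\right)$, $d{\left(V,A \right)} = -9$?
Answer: $5 i \sqrt{173} \approx 65.765 i$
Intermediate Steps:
$n{\left(s \right)} = 4 + 7 s$ ($n{\left(s \right)} = 7 s + 4 = 4 + 7 s$)
$m = 1105$ ($m = \left(166 + 55\right) \left(-124 + \left(60 + 69\right)\right) = 221 \left(-124 + 129\right) = 221 \cdot 5 = 1105$)
$Z{\left(N \right)} = -17$ ($Z{\left(N \right)} = -8 - 9 = -17$)
$\sqrt{n{\left(W \right)} + Z{\left(m \right)}} = \sqrt{\left(4 + 7 \left(-616\right)\right) - 17} = \sqrt{\left(4 - 4312\right) - 17} = \sqrt{-4308 - 17} = \sqrt{-4325} = 5 i \sqrt{173}$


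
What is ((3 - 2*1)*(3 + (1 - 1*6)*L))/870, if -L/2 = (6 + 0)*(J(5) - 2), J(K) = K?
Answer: 61/290 ≈ 0.21034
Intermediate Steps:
L = -36 (L = -2*(6 + 0)*(5 - 2) = -12*3 = -2*18 = -36)
((3 - 2*1)*(3 + (1 - 1*6)*L))/870 = ((3 - 2*1)*(3 + (1 - 1*6)*(-36)))/870 = ((3 - 2)*(3 + (1 - 6)*(-36)))*(1/870) = (1*(3 - 5*(-36)))*(1/870) = (1*(3 + 180))*(1/870) = (1*183)*(1/870) = 183*(1/870) = 61/290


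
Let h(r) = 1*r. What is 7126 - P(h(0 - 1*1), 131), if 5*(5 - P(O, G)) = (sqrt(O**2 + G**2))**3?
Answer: 7121 + 17162*sqrt(17162)/5 ≈ 4.5678e+5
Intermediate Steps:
h(r) = r
P(O, G) = 5 - (G**2 + O**2)**(3/2)/5 (P(O, G) = 5 - (O**2 + G**2)**(3/2)/5 = 5 - (G**2 + O**2)**(3/2)/5)
7126 - P(h(0 - 1*1), 131) = 7126 - (5 - (131**2 + (0 - 1*1)**2)**(3/2)/5) = 7126 - (5 - (17161 + (0 - 1)**2)**(3/2)/5) = 7126 - (5 - (17161 + (-1)**2)**(3/2)/5) = 7126 - (5 - (17161 + 1)**(3/2)/5) = 7126 - (5 - 17162*sqrt(17162)/5) = 7126 + (-5 + 17162*sqrt(17162)/5) = 7121 + 17162*sqrt(17162)/5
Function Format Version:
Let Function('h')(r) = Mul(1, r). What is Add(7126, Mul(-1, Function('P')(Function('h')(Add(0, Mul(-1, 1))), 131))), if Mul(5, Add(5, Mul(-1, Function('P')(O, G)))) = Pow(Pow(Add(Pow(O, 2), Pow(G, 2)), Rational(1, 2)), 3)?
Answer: Add(7121, Mul(Rational(17162, 5), Pow(17162, Rational(1, 2)))) ≈ 4.5678e+5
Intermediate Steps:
Function('h')(r) = r
Function('P')(O, G) = Add(5, Mul(Rational(-1, 5), Pow(Add(Pow(G, 2), Pow(O, 2)), Rational(3, 2)))) (Function('P')(O, G) = Add(5, Mul(Rational(-1, 5), Pow(Pow(Add(Pow(O, 2), Pow(G, 2)), Rational(1, 2)), 3))) = Add(5, Mul(Rational(-1, 5), Pow(Pow(Add(Pow(G, 2), Pow(O, 2)), Rational(1, 2)), 3))) = Add(5, Mul(Rational(-1, 5), Pow(Add(Pow(G, 2), Pow(O, 2)), Rational(3, 2)))))
Add(7126, Mul(-1, Function('P')(Function('h')(Add(0, Mul(-1, 1))), 131))) = Add(7126, Mul(-1, Add(5, Mul(Rational(-1, 5), Pow(Add(Pow(131, 2), Pow(Add(0, Mul(-1, 1)), 2)), Rational(3, 2)))))) = Add(7126, Mul(-1, Add(5, Mul(Rational(-1, 5), Pow(Add(17161, Pow(Add(0, -1), 2)), Rational(3, 2)))))) = Add(7126, Mul(-1, Add(5, Mul(Rational(-1, 5), Pow(Add(17161, Pow(-1, 2)), Rational(3, 2)))))) = Add(7126, Mul(-1, Add(5, Mul(Rational(-1, 5), Pow(Add(17161, 1), Rational(3, 2)))))) = Add(7126, Mul(-1, Add(5, Mul(Rational(-1, 5), Pow(17162, Rational(3, 2)))))) = Add(7126, Mul(-1, Add(5, Mul(Rational(-1, 5), Mul(17162, Pow(17162, Rational(1, 2))))))) = Add(7126, Mul(-1, Add(5, Mul(Rational(-17162, 5), Pow(17162, Rational(1, 2)))))) = Add(7126, Add(-5, Mul(Rational(17162, 5), Pow(17162, Rational(1, 2))))) = Add(7121, Mul(Rational(17162, 5), Pow(17162, Rational(1, 2))))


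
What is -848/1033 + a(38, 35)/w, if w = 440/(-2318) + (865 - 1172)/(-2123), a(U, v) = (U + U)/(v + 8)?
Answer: -197229919564/4941480493 ≈ -39.913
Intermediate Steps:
a(U, v) = 2*U/(8 + v) (a(U, v) = (2*U)/(8 + v) = 2*U/(8 + v))
w = -111247/2460557 (w = 440*(-1/2318) - 307*(-1/2123) = -220/1159 + 307/2123 = -111247/2460557 ≈ -0.045212)
-848/1033 + a(38, 35)/w = -848/1033 + (2*38/(8 + 35))/(-111247/2460557) = -848*1/1033 + (2*38/43)*(-2460557/111247) = -848/1033 + (2*38*(1/43))*(-2460557/111247) = -848/1033 + (76/43)*(-2460557/111247) = -848/1033 - 187002332/4783621 = -197229919564/4941480493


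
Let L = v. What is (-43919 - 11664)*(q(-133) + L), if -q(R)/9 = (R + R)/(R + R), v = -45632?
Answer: 2536863703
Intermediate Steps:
q(R) = -9 (q(R) = -9*(R + R)/(R + R) = -9*2*R/(2*R) = -9*2*R*1/(2*R) = -9*1 = -9)
L = -45632
(-43919 - 11664)*(q(-133) + L) = (-43919 - 11664)*(-9 - 45632) = -55583*(-45641) = 2536863703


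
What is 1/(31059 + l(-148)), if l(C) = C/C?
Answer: 1/31060 ≈ 3.2196e-5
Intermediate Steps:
l(C) = 1
1/(31059 + l(-148)) = 1/(31059 + 1) = 1/31060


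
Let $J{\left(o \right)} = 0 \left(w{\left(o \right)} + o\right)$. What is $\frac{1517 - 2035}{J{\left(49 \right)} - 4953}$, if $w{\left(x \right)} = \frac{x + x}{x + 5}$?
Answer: $\frac{518}{4953} \approx 0.10458$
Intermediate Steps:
$w{\left(x \right)} = \frac{2 x}{5 + x}$
$J{\left(o \right)} = 0$ ($J{\left(o \right)} = 0 \left(\frac{2 o}{5 + o} + o\right) = 0 \left(o + \frac{2 o}{5 + o}\right) = 0$)
$\frac{1517 - 2035}{J{\left(49 \right)} - 4953} = \frac{1517 - 2035}{0 - 4953} = - \frac{518}{-4953} = \left(-518\right) \left(- \frac{1}{4953}\right) = \frac{518}{4953}$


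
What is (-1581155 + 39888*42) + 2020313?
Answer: 2114454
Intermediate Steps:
(-1581155 + 39888*42) + 2020313 = (-1581155 + 1675296) + 2020313 = 94141 + 2020313 = 2114454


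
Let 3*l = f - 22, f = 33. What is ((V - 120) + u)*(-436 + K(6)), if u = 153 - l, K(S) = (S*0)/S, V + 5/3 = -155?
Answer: 166552/3 ≈ 55517.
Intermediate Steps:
V = -470/3 (V = -5/3 - 155 = -470/3 ≈ -156.67)
l = 11/3 (l = (33 - 22)/3 = (1/3)*11 = 11/3 ≈ 3.6667)
K(S) = 0 (K(S) = 0/S = 0)
u = 448/3 (u = 153 - 1*11/3 = 153 - 11/3 = 448/3 ≈ 149.33)
((V - 120) + u)*(-436 + K(6)) = ((-470/3 - 120) + 448/3)*(-436 + 0) = (-830/3 + 448/3)*(-436) = -382/3*(-436) = 166552/3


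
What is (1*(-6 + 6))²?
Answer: 0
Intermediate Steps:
(1*(-6 + 6))² = (1*0)² = 0² = 0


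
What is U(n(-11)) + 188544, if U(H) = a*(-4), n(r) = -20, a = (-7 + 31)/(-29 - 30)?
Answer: 11124192/59 ≈ 1.8855e+5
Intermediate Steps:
a = -24/59 (a = 24/(-59) = 24*(-1/59) = -24/59 ≈ -0.40678)
U(H) = 96/59 (U(H) = -24/59*(-4) = 96/59)
U(n(-11)) + 188544 = 96/59 + 188544 = 11124192/59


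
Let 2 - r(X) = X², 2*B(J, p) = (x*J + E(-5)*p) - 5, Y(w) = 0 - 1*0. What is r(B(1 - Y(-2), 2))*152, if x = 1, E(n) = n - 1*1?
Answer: -9424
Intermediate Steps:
Y(w) = 0 (Y(w) = 0 + 0 = 0)
E(n) = -1 + n (E(n) = n - 1 = -1 + n)
B(J, p) = -5/2 + J/2 - 3*p (B(J, p) = ((1*J + (-1 - 5)*p) - 5)/2 = ((J - 6*p) - 5)/2 = (-5 + J - 6*p)/2 = -5/2 + J/2 - 3*p)
r(X) = 2 - X²
r(B(1 - Y(-2), 2))*152 = (2 - (-5/2 + (1 - 1*0)/2 - 3*2)²)*152 = (2 - (-5/2 + (1 + 0)/2 - 6)²)*152 = (2 - (-5/2 + (½)*1 - 6)²)*152 = (2 - (-5/2 + ½ - 6)²)*152 = (2 - 1*(-8)²)*152 = (2 - 1*64)*152 = (2 - 64)*152 = -62*152 = -9424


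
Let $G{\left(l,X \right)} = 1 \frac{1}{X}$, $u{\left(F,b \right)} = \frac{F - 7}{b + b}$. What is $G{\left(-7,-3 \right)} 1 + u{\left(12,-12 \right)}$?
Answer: $- \frac{13}{24} \approx -0.54167$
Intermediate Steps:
$u{\left(F,b \right)} = \frac{-7 + F}{2 b}$
$G{\left(l,X \right)} = \frac{1}{X}$
$G{\left(-7,-3 \right)} 1 + u{\left(12,-12 \right)} = \frac{1}{-3} \cdot 1 + \frac{-7 + 12}{2 \left(-12\right)} = \left(- \frac{1}{3}\right) 1 + \frac{1}{2} \left(- \frac{1}{12}\right) 5 = - \frac{1}{3} - \frac{5}{24} = - \frac{13}{24}$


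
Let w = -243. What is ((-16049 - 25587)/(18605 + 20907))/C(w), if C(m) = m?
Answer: 10409/2400354 ≈ 0.0043364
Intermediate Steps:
((-16049 - 25587)/(18605 + 20907))/C(w) = ((-16049 - 25587)/(18605 + 20907))/(-243) = -41636/39512*(-1/243) = -41636*1/39512*(-1/243) = -10409/9878*(-1/243) = 10409/2400354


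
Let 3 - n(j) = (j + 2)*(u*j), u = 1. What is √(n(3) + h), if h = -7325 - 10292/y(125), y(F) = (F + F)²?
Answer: I*√114643198/125 ≈ 85.657*I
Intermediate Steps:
y(F) = 4*F² (y(F) = (2*F)² = 4*F²)
n(j) = 3 - j*(2 + j) (n(j) = 3 - (j + 2)*1*j = 3 - (2 + j)*j = 3 - j*(2 + j))
h = -114455698/15625 (h = -7325 - 10292/(4*125²) = -7325 - 10292/(4*15625) = -7325 - 10292/62500 = -7325 - 10292*1/62500 = -7325 - 2573/15625 = -114455698/15625 ≈ -7325.2)
√(n(3) + h) = √((3 - 1*3² - 2*3) - 114455698/15625) = √((3 - 1*9 - 6) - 114455698/15625) = √((3 - 9 - 6) - 114455698/15625) = √(-12 - 114455698/15625) = √(-114643198/15625) = I*√114643198/125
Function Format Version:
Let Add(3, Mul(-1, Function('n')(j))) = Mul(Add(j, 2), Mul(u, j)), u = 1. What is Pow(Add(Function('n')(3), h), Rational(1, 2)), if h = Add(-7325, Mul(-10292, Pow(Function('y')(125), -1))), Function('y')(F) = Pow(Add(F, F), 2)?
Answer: Mul(Rational(1, 125), I, Pow(114643198, Rational(1, 2))) ≈ Mul(85.657, I)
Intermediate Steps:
Function('y')(F) = Mul(4, Pow(F, 2)) (Function('y')(F) = Pow(Mul(2, F), 2) = Mul(4, Pow(F, 2)))
Function('n')(j) = Add(3, Mul(-1, j, Add(2, j))) (Function('n')(j) = Add(3, Mul(-1, Mul(Add(j, 2), Mul(1, j)))) = Add(3, Mul(-1, Mul(Add(2, j), j))) = Add(3, Mul(-1, Mul(j, Add(2, j)))) = Add(3, Mul(-1, j, Add(2, j))))
h = Rational(-114455698, 15625) (h = Add(-7325, Mul(-10292, Pow(Mul(4, Pow(125, 2)), -1))) = Add(-7325, Mul(-10292, Pow(Mul(4, 15625), -1))) = Add(-7325, Mul(-10292, Pow(62500, -1))) = Add(-7325, Mul(-10292, Rational(1, 62500))) = Add(-7325, Rational(-2573, 15625)) = Rational(-114455698, 15625) ≈ -7325.2)
Pow(Add(Function('n')(3), h), Rational(1, 2)) = Pow(Add(Add(3, Mul(-1, Pow(3, 2)), Mul(-2, 3)), Rational(-114455698, 15625)), Rational(1, 2)) = Pow(Add(Add(3, Mul(-1, 9), -6), Rational(-114455698, 15625)), Rational(1, 2)) = Pow(Add(Add(3, -9, -6), Rational(-114455698, 15625)), Rational(1, 2)) = Pow(Add(-12, Rational(-114455698, 15625)), Rational(1, 2)) = Pow(Rational(-114643198, 15625), Rational(1, 2)) = Mul(Rational(1, 125), I, Pow(114643198, Rational(1, 2)))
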